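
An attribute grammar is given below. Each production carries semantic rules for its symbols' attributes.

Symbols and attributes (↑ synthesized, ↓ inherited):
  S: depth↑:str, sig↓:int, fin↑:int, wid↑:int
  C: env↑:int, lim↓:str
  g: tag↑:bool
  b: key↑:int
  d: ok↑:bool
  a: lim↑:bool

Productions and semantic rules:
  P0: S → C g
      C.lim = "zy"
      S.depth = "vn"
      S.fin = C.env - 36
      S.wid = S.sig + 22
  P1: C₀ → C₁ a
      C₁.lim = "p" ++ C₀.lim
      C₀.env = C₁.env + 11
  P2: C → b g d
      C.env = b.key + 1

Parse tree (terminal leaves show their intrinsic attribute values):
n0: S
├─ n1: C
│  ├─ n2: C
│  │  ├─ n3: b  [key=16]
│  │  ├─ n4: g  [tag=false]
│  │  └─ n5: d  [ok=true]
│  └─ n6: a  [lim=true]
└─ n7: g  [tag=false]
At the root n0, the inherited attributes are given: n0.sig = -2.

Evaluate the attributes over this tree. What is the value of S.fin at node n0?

-8

1. n0.sig = -2  [given at root]
2. n1.lim = "zy"  ["zy"]
3. n2.lim = "pzy"  ["p" ++ C₀.lim]
4. n3.key = 16  [terminal]
5. n4.tag = false  [terminal]
6. n5.ok = true  [terminal]
7. n2.env = 17  [b.key + 1]
8. n6.lim = true  [terminal]
9. n1.env = 28  [C₁.env + 11]
10. n7.tag = false  [terminal]
11. n0.depth = "vn"  ["vn"]
12. n0.fin = -8  [C.env - 36]
13. n0.wid = 20  [S.sig + 22]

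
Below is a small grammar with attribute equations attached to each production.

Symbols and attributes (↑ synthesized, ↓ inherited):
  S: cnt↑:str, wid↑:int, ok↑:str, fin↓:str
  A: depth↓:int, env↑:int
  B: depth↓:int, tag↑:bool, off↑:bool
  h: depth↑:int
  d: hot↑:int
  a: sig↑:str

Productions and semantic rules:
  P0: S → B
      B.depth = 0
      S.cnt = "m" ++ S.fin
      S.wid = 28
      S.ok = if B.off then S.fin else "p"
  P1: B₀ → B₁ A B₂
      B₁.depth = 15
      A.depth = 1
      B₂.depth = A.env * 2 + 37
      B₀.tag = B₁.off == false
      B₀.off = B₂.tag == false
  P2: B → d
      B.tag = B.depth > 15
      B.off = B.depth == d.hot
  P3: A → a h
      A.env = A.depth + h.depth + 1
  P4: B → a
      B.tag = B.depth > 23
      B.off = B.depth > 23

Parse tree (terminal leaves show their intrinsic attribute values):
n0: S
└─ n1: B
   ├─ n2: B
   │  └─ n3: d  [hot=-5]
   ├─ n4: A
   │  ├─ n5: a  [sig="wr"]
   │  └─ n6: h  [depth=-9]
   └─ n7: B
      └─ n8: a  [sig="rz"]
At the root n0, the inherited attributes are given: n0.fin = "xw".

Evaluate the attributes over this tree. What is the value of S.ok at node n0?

1. n0.fin = "xw"  [given at root]
2. n1.depth = 0  [0]
3. n2.depth = 15  [15]
4. n3.hot = -5  [terminal]
5. n2.tag = false  [B.depth > 15]
6. n2.off = false  [B.depth == d.hot]
7. n4.depth = 1  [1]
8. n5.sig = "wr"  [terminal]
9. n6.depth = -9  [terminal]
10. n4.env = -7  [A.depth + h.depth + 1]
11. n7.depth = 23  [A.env * 2 + 37]
12. n8.sig = "rz"  [terminal]
13. n7.tag = false  [B.depth > 23]
14. n7.off = false  [B.depth > 23]
15. n1.tag = true  [B₁.off == false]
16. n1.off = true  [B₂.tag == false]
17. n0.cnt = "mxw"  ["m" ++ S.fin]
18. n0.wid = 28  [28]
19. n0.ok = "xw"  [if B.off then S.fin else "p"]

"xw"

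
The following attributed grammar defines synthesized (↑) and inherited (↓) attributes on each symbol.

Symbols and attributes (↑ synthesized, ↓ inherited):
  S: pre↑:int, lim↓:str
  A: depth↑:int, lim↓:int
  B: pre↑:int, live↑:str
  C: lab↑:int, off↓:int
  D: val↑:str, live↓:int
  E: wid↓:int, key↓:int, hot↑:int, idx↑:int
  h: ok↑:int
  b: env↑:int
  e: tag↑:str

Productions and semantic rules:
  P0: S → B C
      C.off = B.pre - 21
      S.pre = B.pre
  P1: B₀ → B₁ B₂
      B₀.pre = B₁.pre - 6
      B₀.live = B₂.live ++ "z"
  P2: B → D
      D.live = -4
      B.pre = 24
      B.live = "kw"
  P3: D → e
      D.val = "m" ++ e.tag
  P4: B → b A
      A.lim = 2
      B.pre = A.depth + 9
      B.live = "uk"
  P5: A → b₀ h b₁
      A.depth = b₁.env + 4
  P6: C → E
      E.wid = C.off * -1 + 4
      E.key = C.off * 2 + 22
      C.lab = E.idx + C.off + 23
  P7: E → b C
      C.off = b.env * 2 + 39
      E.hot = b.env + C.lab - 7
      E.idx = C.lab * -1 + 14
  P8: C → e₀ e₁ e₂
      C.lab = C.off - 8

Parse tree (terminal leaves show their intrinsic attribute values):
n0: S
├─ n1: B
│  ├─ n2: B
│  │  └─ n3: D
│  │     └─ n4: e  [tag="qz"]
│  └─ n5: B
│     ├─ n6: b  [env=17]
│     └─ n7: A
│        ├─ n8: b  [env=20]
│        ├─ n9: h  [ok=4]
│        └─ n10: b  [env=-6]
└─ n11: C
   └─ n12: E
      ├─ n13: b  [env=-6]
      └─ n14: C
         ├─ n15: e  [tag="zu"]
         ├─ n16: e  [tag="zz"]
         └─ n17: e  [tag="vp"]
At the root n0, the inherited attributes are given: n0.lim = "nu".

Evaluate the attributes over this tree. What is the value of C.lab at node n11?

15

1. n0.lim = "nu"  [given at root]
2. n3.live = -4  [-4]
3. n4.tag = "qz"  [terminal]
4. n3.val = "mqz"  ["m" ++ e.tag]
5. n2.pre = 24  [24]
6. n2.live = "kw"  ["kw"]
7. n6.env = 17  [terminal]
8. n7.lim = 2  [2]
9. n8.env = 20  [terminal]
10. n9.ok = 4  [terminal]
11. n10.env = -6  [terminal]
12. n7.depth = -2  [b₁.env + 4]
13. n5.pre = 7  [A.depth + 9]
14. n5.live = "uk"  ["uk"]
15. n1.pre = 18  [B₁.pre - 6]
16. n1.live = "ukz"  [B₂.live ++ "z"]
17. n11.off = -3  [B.pre - 21]
18. n12.wid = 7  [C.off * -1 + 4]
19. n12.key = 16  [C.off * 2 + 22]
20. n13.env = -6  [terminal]
21. n14.off = 27  [b.env * 2 + 39]
22. n15.tag = "zu"  [terminal]
23. n16.tag = "zz"  [terminal]
24. n17.tag = "vp"  [terminal]
25. n14.lab = 19  [C.off - 8]
26. n12.hot = 6  [b.env + C.lab - 7]
27. n12.idx = -5  [C.lab * -1 + 14]
28. n11.lab = 15  [E.idx + C.off + 23]
29. n0.pre = 18  [B.pre]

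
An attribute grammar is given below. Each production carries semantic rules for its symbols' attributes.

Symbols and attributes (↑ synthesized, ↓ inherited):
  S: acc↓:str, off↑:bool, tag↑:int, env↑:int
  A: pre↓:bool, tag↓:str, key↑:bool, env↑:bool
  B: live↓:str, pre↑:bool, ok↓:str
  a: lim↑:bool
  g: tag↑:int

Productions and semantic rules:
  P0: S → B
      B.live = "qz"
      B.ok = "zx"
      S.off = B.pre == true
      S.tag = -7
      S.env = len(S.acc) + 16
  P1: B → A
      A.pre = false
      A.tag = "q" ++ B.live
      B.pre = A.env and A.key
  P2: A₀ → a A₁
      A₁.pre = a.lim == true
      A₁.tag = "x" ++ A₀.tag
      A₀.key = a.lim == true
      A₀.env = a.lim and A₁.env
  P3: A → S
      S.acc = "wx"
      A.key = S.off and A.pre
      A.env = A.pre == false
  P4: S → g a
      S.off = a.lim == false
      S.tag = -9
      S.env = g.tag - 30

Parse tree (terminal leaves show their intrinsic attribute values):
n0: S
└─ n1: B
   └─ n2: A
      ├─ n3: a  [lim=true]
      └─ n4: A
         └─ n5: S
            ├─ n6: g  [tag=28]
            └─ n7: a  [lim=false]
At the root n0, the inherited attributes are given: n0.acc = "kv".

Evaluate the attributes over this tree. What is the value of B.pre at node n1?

false

1. n0.acc = "kv"  [given at root]
2. n1.live = "qz"  ["qz"]
3. n1.ok = "zx"  ["zx"]
4. n2.pre = false  [false]
5. n2.tag = "qqz"  ["q" ++ B.live]
6. n3.lim = true  [terminal]
7. n4.pre = true  [a.lim == true]
8. n4.tag = "xqqz"  ["x" ++ A₀.tag]
9. n5.acc = "wx"  ["wx"]
10. n6.tag = 28  [terminal]
11. n7.lim = false  [terminal]
12. n5.off = true  [a.lim == false]
13. n5.tag = -9  [-9]
14. n5.env = -2  [g.tag - 30]
15. n4.key = true  [S.off and A.pre]
16. n4.env = false  [A.pre == false]
17. n2.key = true  [a.lim == true]
18. n2.env = false  [a.lim and A₁.env]
19. n1.pre = false  [A.env and A.key]
20. n0.off = false  [B.pre == true]
21. n0.tag = -7  [-7]
22. n0.env = 18  [len(S.acc) + 16]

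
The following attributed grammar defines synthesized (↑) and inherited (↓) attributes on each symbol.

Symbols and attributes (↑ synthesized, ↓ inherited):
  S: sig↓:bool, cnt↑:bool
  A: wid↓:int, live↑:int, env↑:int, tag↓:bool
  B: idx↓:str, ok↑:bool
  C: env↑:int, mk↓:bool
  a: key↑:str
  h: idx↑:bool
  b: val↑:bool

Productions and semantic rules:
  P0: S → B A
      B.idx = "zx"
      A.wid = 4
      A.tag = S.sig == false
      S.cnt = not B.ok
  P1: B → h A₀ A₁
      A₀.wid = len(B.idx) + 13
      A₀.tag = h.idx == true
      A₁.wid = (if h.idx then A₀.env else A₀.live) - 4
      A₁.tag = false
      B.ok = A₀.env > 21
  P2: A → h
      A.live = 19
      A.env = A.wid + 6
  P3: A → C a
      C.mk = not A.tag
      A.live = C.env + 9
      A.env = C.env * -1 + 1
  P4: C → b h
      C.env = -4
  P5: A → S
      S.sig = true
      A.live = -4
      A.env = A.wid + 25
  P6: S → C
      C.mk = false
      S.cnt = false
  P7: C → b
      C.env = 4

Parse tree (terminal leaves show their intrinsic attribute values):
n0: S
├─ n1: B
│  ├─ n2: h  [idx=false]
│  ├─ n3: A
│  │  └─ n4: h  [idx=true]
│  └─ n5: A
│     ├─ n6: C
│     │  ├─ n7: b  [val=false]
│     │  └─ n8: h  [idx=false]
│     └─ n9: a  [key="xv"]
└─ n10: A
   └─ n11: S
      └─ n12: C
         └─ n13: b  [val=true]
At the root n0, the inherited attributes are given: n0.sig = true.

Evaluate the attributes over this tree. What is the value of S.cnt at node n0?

1. n0.sig = true  [given at root]
2. n1.idx = "zx"  ["zx"]
3. n2.idx = false  [terminal]
4. n3.wid = 15  [len(B.idx) + 13]
5. n3.tag = false  [h.idx == true]
6. n4.idx = true  [terminal]
7. n3.live = 19  [19]
8. n3.env = 21  [A.wid + 6]
9. n5.wid = 15  [(if h.idx then A₀.env else A₀.live) - 4]
10. n5.tag = false  [false]
11. n6.mk = true  [not A.tag]
12. n7.val = false  [terminal]
13. n8.idx = false  [terminal]
14. n6.env = -4  [-4]
15. n9.key = "xv"  [terminal]
16. n5.live = 5  [C.env + 9]
17. n5.env = 5  [C.env * -1 + 1]
18. n1.ok = false  [A₀.env > 21]
19. n10.wid = 4  [4]
20. n10.tag = false  [S.sig == false]
21. n11.sig = true  [true]
22. n12.mk = false  [false]
23. n13.val = true  [terminal]
24. n12.env = 4  [4]
25. n11.cnt = false  [false]
26. n10.live = -4  [-4]
27. n10.env = 29  [A.wid + 25]
28. n0.cnt = true  [not B.ok]

true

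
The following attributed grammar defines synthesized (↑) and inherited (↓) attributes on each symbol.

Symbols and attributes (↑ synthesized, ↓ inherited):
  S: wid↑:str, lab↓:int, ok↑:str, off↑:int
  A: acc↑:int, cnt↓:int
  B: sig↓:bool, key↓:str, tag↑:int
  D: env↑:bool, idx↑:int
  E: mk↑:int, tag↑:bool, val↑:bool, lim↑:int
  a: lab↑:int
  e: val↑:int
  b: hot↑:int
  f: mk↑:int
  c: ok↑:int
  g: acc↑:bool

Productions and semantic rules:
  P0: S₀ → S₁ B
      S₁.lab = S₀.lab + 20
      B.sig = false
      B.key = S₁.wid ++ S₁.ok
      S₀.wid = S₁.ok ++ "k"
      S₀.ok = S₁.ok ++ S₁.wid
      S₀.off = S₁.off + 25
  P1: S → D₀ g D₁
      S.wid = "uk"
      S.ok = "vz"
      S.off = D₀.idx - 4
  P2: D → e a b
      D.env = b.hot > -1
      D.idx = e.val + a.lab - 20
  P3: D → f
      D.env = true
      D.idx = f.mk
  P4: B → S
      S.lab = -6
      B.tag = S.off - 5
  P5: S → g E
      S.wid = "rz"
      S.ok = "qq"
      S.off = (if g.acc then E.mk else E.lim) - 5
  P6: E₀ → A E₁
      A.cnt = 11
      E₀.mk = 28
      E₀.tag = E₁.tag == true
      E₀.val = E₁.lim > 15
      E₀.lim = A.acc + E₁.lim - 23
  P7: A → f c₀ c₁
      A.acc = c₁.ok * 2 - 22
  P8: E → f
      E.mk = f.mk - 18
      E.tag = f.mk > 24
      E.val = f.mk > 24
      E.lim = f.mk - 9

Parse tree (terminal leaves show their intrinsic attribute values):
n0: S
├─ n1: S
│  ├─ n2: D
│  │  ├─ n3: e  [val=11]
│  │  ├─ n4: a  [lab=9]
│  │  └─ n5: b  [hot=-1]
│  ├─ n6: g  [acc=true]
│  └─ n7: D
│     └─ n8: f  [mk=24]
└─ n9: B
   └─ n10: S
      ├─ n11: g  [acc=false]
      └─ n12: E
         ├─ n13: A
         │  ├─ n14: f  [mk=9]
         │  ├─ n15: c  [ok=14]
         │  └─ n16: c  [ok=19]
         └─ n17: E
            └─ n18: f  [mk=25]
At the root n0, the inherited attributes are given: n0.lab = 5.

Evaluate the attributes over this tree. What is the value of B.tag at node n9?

1. n0.lab = 5  [given at root]
2. n1.lab = 25  [S₀.lab + 20]
3. n3.val = 11  [terminal]
4. n4.lab = 9  [terminal]
5. n5.hot = -1  [terminal]
6. n2.env = false  [b.hot > -1]
7. n2.idx = 0  [e.val + a.lab - 20]
8. n6.acc = true  [terminal]
9. n8.mk = 24  [terminal]
10. n7.env = true  [true]
11. n7.idx = 24  [f.mk]
12. n1.wid = "uk"  ["uk"]
13. n1.ok = "vz"  ["vz"]
14. n1.off = -4  [D₀.idx - 4]
15. n9.sig = false  [false]
16. n9.key = "ukvz"  [S₁.wid ++ S₁.ok]
17. n10.lab = -6  [-6]
18. n11.acc = false  [terminal]
19. n13.cnt = 11  [11]
20. n14.mk = 9  [terminal]
21. n15.ok = 14  [terminal]
22. n16.ok = 19  [terminal]
23. n13.acc = 16  [c₁.ok * 2 - 22]
24. n18.mk = 25  [terminal]
25. n17.mk = 7  [f.mk - 18]
26. n17.tag = true  [f.mk > 24]
27. n17.val = true  [f.mk > 24]
28. n17.lim = 16  [f.mk - 9]
29. n12.mk = 28  [28]
30. n12.tag = true  [E₁.tag == true]
31. n12.val = true  [E₁.lim > 15]
32. n12.lim = 9  [A.acc + E₁.lim - 23]
33. n10.wid = "rz"  ["rz"]
34. n10.ok = "qq"  ["qq"]
35. n10.off = 4  [(if g.acc then E.mk else E.lim) - 5]
36. n9.tag = -1  [S.off - 5]
37. n0.wid = "vzk"  [S₁.ok ++ "k"]
38. n0.ok = "vzuk"  [S₁.ok ++ S₁.wid]
39. n0.off = 21  [S₁.off + 25]

-1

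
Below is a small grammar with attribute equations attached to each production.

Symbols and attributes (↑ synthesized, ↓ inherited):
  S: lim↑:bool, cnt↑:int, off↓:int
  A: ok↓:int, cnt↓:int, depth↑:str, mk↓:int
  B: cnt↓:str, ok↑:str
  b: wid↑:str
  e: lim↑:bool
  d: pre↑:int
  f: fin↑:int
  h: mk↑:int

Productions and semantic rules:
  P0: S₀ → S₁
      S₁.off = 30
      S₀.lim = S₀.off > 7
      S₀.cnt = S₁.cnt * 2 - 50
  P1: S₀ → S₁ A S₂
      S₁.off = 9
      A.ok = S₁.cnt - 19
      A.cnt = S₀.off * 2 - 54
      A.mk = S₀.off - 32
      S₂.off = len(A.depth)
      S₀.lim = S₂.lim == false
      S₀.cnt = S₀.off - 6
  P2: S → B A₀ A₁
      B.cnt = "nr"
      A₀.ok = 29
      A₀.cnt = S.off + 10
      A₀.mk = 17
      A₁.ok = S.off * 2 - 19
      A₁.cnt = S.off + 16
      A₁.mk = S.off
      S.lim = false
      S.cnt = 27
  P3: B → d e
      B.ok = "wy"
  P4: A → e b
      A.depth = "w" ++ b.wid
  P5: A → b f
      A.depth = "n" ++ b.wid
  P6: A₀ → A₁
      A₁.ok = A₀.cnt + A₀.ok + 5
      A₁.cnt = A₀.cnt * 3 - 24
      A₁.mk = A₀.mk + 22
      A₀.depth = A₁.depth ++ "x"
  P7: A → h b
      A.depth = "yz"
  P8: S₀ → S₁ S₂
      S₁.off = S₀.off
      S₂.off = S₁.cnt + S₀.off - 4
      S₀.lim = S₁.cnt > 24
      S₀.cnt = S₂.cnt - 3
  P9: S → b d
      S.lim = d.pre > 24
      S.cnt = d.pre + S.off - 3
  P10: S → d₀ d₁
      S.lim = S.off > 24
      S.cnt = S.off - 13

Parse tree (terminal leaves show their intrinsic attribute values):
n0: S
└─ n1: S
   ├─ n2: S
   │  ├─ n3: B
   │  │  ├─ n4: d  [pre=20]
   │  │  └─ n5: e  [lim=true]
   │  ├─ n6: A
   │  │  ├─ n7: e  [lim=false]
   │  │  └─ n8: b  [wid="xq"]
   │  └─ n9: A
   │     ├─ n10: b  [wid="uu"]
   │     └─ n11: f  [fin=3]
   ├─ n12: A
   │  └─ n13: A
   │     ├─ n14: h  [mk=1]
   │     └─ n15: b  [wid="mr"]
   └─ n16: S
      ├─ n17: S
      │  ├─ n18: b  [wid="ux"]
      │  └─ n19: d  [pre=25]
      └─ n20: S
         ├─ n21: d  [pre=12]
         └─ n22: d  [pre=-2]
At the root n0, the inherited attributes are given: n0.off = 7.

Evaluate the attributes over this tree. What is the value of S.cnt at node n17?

1. n0.off = 7  [given at root]
2. n1.off = 30  [30]
3. n2.off = 9  [9]
4. n3.cnt = "nr"  ["nr"]
5. n4.pre = 20  [terminal]
6. n5.lim = true  [terminal]
7. n3.ok = "wy"  ["wy"]
8. n6.ok = 29  [29]
9. n6.cnt = 19  [S.off + 10]
10. n6.mk = 17  [17]
11. n7.lim = false  [terminal]
12. n8.wid = "xq"  [terminal]
13. n6.depth = "wxq"  ["w" ++ b.wid]
14. n9.ok = -1  [S.off * 2 - 19]
15. n9.cnt = 25  [S.off + 16]
16. n9.mk = 9  [S.off]
17. n10.wid = "uu"  [terminal]
18. n11.fin = 3  [terminal]
19. n9.depth = "nuu"  ["n" ++ b.wid]
20. n2.lim = false  [false]
21. n2.cnt = 27  [27]
22. n12.ok = 8  [S₁.cnt - 19]
23. n12.cnt = 6  [S₀.off * 2 - 54]
24. n12.mk = -2  [S₀.off - 32]
25. n13.ok = 19  [A₀.cnt + A₀.ok + 5]
26. n13.cnt = -6  [A₀.cnt * 3 - 24]
27. n13.mk = 20  [A₀.mk + 22]
28. n14.mk = 1  [terminal]
29. n15.wid = "mr"  [terminal]
30. n13.depth = "yz"  ["yz"]
31. n12.depth = "yzx"  [A₁.depth ++ "x"]
32. n16.off = 3  [len(A.depth)]
33. n17.off = 3  [S₀.off]
34. n18.wid = "ux"  [terminal]
35. n19.pre = 25  [terminal]
36. n17.lim = true  [d.pre > 24]
37. n17.cnt = 25  [d.pre + S.off - 3]
38. n20.off = 24  [S₁.cnt + S₀.off - 4]
39. n21.pre = 12  [terminal]
40. n22.pre = -2  [terminal]
41. n20.lim = false  [S.off > 24]
42. n20.cnt = 11  [S.off - 13]
43. n16.lim = true  [S₁.cnt > 24]
44. n16.cnt = 8  [S₂.cnt - 3]
45. n1.lim = false  [S₂.lim == false]
46. n1.cnt = 24  [S₀.off - 6]
47. n0.lim = false  [S₀.off > 7]
48. n0.cnt = -2  [S₁.cnt * 2 - 50]

25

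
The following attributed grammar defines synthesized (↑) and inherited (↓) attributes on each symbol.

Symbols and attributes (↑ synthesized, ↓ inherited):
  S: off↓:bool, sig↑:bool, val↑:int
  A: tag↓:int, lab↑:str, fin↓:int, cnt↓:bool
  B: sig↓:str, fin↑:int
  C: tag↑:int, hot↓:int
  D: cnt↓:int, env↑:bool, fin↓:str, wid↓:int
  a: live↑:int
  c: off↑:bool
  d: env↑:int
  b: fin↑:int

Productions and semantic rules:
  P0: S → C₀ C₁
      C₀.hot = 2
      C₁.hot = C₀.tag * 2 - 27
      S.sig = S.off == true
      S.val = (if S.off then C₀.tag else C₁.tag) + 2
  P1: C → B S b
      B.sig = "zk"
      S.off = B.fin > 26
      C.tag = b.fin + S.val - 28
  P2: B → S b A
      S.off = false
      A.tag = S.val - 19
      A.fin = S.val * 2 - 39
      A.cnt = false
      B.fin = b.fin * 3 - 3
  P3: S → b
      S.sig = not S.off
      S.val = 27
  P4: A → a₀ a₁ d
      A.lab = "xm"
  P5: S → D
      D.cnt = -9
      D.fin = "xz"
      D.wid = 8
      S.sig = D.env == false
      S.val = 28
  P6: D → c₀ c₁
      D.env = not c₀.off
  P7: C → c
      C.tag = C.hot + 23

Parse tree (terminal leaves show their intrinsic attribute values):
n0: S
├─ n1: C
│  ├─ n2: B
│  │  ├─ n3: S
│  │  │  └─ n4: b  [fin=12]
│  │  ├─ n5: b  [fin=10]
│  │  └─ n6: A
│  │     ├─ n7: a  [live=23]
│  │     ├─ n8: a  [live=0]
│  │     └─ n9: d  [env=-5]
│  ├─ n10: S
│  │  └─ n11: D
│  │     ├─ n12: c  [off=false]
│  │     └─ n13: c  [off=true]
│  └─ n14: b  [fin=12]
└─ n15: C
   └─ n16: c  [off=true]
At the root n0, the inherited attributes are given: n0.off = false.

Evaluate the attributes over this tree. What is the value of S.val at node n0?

22

1. n0.off = false  [given at root]
2. n1.hot = 2  [2]
3. n2.sig = "zk"  ["zk"]
4. n3.off = false  [false]
5. n4.fin = 12  [terminal]
6. n3.sig = true  [not S.off]
7. n3.val = 27  [27]
8. n5.fin = 10  [terminal]
9. n6.tag = 8  [S.val - 19]
10. n6.fin = 15  [S.val * 2 - 39]
11. n6.cnt = false  [false]
12. n7.live = 23  [terminal]
13. n8.live = 0  [terminal]
14. n9.env = -5  [terminal]
15. n6.lab = "xm"  ["xm"]
16. n2.fin = 27  [b.fin * 3 - 3]
17. n10.off = true  [B.fin > 26]
18. n11.cnt = -9  [-9]
19. n11.fin = "xz"  ["xz"]
20. n11.wid = 8  [8]
21. n12.off = false  [terminal]
22. n13.off = true  [terminal]
23. n11.env = true  [not c₀.off]
24. n10.sig = false  [D.env == false]
25. n10.val = 28  [28]
26. n14.fin = 12  [terminal]
27. n1.tag = 12  [b.fin + S.val - 28]
28. n15.hot = -3  [C₀.tag * 2 - 27]
29. n16.off = true  [terminal]
30. n15.tag = 20  [C.hot + 23]
31. n0.sig = false  [S.off == true]
32. n0.val = 22  [(if S.off then C₀.tag else C₁.tag) + 2]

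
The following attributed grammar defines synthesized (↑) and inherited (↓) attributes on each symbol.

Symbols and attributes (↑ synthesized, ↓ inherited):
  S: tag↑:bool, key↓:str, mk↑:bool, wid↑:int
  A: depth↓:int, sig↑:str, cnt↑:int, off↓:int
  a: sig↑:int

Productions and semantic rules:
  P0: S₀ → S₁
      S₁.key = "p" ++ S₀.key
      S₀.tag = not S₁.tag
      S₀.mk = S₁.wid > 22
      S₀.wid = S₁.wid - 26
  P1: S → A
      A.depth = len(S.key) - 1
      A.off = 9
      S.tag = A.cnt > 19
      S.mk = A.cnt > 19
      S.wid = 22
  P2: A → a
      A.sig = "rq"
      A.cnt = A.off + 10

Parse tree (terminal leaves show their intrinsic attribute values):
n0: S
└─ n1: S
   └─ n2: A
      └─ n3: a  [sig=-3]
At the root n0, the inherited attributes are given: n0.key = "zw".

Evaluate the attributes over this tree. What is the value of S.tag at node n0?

true

1. n0.key = "zw"  [given at root]
2. n1.key = "pzw"  ["p" ++ S₀.key]
3. n2.depth = 2  [len(S.key) - 1]
4. n2.off = 9  [9]
5. n3.sig = -3  [terminal]
6. n2.sig = "rq"  ["rq"]
7. n2.cnt = 19  [A.off + 10]
8. n1.tag = false  [A.cnt > 19]
9. n1.mk = false  [A.cnt > 19]
10. n1.wid = 22  [22]
11. n0.tag = true  [not S₁.tag]
12. n0.mk = false  [S₁.wid > 22]
13. n0.wid = -4  [S₁.wid - 26]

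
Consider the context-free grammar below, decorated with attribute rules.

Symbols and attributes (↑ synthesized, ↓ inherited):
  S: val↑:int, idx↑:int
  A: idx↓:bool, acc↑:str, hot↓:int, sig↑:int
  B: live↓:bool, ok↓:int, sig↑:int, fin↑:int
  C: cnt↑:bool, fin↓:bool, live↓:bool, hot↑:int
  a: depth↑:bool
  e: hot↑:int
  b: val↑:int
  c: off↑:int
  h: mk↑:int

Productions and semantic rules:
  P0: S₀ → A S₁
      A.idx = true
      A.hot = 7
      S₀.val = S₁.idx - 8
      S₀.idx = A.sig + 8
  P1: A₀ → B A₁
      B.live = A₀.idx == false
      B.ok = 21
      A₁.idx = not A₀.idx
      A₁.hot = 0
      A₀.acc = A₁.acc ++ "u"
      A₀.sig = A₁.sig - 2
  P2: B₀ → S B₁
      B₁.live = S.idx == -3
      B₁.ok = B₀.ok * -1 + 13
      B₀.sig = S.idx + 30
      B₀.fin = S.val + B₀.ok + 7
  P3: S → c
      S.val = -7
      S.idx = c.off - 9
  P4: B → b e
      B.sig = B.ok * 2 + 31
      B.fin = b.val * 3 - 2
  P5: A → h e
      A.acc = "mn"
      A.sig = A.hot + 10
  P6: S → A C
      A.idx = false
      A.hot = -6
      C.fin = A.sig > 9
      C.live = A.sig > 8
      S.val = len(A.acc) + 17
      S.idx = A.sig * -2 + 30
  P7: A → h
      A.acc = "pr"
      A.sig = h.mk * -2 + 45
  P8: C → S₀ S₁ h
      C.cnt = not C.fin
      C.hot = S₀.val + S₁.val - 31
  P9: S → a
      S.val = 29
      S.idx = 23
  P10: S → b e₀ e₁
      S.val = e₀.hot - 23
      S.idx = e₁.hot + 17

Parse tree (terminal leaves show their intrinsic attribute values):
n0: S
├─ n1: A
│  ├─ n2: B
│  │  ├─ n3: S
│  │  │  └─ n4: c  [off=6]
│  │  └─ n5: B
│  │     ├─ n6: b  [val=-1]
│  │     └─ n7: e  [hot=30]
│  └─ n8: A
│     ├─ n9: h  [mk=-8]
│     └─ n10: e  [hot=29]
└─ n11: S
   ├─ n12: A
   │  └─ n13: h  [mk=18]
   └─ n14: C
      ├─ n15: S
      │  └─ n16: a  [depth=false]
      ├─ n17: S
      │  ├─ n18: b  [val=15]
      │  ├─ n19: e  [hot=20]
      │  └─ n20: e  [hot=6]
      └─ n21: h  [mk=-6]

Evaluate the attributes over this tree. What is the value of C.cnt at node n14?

true

1. n1.idx = true  [true]
2. n1.hot = 7  [7]
3. n2.live = false  [A₀.idx == false]
4. n2.ok = 21  [21]
5. n4.off = 6  [terminal]
6. n3.val = -7  [-7]
7. n3.idx = -3  [c.off - 9]
8. n5.live = true  [S.idx == -3]
9. n5.ok = -8  [B₀.ok * -1 + 13]
10. n6.val = -1  [terminal]
11. n7.hot = 30  [terminal]
12. n5.sig = 15  [B.ok * 2 + 31]
13. n5.fin = -5  [b.val * 3 - 2]
14. n2.sig = 27  [S.idx + 30]
15. n2.fin = 21  [S.val + B₀.ok + 7]
16. n8.idx = false  [not A₀.idx]
17. n8.hot = 0  [0]
18. n9.mk = -8  [terminal]
19. n10.hot = 29  [terminal]
20. n8.acc = "mn"  ["mn"]
21. n8.sig = 10  [A.hot + 10]
22. n1.acc = "mnu"  [A₁.acc ++ "u"]
23. n1.sig = 8  [A₁.sig - 2]
24. n12.idx = false  [false]
25. n12.hot = -6  [-6]
26. n13.mk = 18  [terminal]
27. n12.acc = "pr"  ["pr"]
28. n12.sig = 9  [h.mk * -2 + 45]
29. n14.fin = false  [A.sig > 9]
30. n14.live = true  [A.sig > 8]
31. n16.depth = false  [terminal]
32. n15.val = 29  [29]
33. n15.idx = 23  [23]
34. n18.val = 15  [terminal]
35. n19.hot = 20  [terminal]
36. n20.hot = 6  [terminal]
37. n17.val = -3  [e₀.hot - 23]
38. n17.idx = 23  [e₁.hot + 17]
39. n21.mk = -6  [terminal]
40. n14.cnt = true  [not C.fin]
41. n14.hot = -5  [S₀.val + S₁.val - 31]
42. n11.val = 19  [len(A.acc) + 17]
43. n11.idx = 12  [A.sig * -2 + 30]
44. n0.val = 4  [S₁.idx - 8]
45. n0.idx = 16  [A.sig + 8]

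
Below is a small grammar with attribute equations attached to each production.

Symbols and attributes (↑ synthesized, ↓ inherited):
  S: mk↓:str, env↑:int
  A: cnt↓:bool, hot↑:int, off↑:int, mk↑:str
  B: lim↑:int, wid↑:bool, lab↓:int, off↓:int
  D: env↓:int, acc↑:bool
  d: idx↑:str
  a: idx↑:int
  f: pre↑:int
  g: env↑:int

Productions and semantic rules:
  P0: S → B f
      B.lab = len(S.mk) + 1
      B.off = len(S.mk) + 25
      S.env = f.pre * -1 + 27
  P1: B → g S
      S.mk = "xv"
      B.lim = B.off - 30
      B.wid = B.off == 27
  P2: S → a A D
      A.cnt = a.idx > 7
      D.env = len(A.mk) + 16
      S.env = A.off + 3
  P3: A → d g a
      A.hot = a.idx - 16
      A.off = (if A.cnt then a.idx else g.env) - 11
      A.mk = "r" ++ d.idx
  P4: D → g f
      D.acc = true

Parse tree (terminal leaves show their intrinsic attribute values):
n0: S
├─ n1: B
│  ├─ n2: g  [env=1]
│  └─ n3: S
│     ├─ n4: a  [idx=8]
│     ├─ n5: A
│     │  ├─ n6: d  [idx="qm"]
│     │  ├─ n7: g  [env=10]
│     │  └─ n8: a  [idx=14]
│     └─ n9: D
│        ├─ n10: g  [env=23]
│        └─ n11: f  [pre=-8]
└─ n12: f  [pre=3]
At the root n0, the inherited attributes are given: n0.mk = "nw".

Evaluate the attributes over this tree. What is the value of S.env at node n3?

6

1. n0.mk = "nw"  [given at root]
2. n1.lab = 3  [len(S.mk) + 1]
3. n1.off = 27  [len(S.mk) + 25]
4. n2.env = 1  [terminal]
5. n3.mk = "xv"  ["xv"]
6. n4.idx = 8  [terminal]
7. n5.cnt = true  [a.idx > 7]
8. n6.idx = "qm"  [terminal]
9. n7.env = 10  [terminal]
10. n8.idx = 14  [terminal]
11. n5.hot = -2  [a.idx - 16]
12. n5.off = 3  [(if A.cnt then a.idx else g.env) - 11]
13. n5.mk = "rqm"  ["r" ++ d.idx]
14. n9.env = 19  [len(A.mk) + 16]
15. n10.env = 23  [terminal]
16. n11.pre = -8  [terminal]
17. n9.acc = true  [true]
18. n3.env = 6  [A.off + 3]
19. n1.lim = -3  [B.off - 30]
20. n1.wid = true  [B.off == 27]
21. n12.pre = 3  [terminal]
22. n0.env = 24  [f.pre * -1 + 27]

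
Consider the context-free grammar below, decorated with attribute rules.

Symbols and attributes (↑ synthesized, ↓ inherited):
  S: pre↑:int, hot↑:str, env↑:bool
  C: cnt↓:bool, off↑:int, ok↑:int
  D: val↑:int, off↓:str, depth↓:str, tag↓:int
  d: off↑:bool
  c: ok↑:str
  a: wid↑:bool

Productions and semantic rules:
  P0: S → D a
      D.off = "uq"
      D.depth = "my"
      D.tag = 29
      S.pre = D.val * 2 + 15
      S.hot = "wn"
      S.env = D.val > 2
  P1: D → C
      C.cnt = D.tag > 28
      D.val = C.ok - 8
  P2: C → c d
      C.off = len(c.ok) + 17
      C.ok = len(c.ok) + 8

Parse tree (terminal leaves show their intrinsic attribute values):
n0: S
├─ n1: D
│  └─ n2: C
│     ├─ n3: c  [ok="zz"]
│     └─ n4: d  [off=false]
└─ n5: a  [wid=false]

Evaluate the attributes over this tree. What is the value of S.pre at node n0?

19

1. n1.off = "uq"  ["uq"]
2. n1.depth = "my"  ["my"]
3. n1.tag = 29  [29]
4. n2.cnt = true  [D.tag > 28]
5. n3.ok = "zz"  [terminal]
6. n4.off = false  [terminal]
7. n2.off = 19  [len(c.ok) + 17]
8. n2.ok = 10  [len(c.ok) + 8]
9. n1.val = 2  [C.ok - 8]
10. n5.wid = false  [terminal]
11. n0.pre = 19  [D.val * 2 + 15]
12. n0.hot = "wn"  ["wn"]
13. n0.env = false  [D.val > 2]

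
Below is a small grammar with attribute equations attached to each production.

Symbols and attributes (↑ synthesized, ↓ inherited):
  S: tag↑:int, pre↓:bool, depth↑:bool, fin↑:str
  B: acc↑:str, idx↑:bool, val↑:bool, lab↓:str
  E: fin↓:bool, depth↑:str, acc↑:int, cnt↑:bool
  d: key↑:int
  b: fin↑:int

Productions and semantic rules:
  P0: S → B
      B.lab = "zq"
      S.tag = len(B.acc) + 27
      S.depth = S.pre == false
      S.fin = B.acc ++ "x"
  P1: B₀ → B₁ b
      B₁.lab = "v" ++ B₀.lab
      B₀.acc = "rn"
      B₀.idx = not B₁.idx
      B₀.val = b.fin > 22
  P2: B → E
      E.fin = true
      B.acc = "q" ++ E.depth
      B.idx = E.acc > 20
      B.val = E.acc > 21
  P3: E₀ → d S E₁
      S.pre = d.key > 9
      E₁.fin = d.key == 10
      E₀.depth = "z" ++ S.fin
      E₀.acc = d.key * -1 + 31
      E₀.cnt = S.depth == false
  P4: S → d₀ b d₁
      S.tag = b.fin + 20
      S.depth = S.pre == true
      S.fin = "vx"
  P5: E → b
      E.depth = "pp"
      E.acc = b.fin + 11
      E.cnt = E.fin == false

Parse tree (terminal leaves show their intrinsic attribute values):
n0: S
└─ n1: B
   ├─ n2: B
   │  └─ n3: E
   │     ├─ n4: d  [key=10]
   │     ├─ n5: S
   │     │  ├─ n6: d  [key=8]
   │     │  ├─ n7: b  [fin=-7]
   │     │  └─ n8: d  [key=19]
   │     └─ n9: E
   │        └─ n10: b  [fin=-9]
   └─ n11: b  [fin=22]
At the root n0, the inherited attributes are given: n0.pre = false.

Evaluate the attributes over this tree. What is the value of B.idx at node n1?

false

1. n0.pre = false  [given at root]
2. n1.lab = "zq"  ["zq"]
3. n2.lab = "vzq"  ["v" ++ B₀.lab]
4. n3.fin = true  [true]
5. n4.key = 10  [terminal]
6. n5.pre = true  [d.key > 9]
7. n6.key = 8  [terminal]
8. n7.fin = -7  [terminal]
9. n8.key = 19  [terminal]
10. n5.tag = 13  [b.fin + 20]
11. n5.depth = true  [S.pre == true]
12. n5.fin = "vx"  ["vx"]
13. n9.fin = true  [d.key == 10]
14. n10.fin = -9  [terminal]
15. n9.depth = "pp"  ["pp"]
16. n9.acc = 2  [b.fin + 11]
17. n9.cnt = false  [E.fin == false]
18. n3.depth = "zvx"  ["z" ++ S.fin]
19. n3.acc = 21  [d.key * -1 + 31]
20. n3.cnt = false  [S.depth == false]
21. n2.acc = "qzvx"  ["q" ++ E.depth]
22. n2.idx = true  [E.acc > 20]
23. n2.val = false  [E.acc > 21]
24. n11.fin = 22  [terminal]
25. n1.acc = "rn"  ["rn"]
26. n1.idx = false  [not B₁.idx]
27. n1.val = false  [b.fin > 22]
28. n0.tag = 29  [len(B.acc) + 27]
29. n0.depth = true  [S.pre == false]
30. n0.fin = "rnx"  [B.acc ++ "x"]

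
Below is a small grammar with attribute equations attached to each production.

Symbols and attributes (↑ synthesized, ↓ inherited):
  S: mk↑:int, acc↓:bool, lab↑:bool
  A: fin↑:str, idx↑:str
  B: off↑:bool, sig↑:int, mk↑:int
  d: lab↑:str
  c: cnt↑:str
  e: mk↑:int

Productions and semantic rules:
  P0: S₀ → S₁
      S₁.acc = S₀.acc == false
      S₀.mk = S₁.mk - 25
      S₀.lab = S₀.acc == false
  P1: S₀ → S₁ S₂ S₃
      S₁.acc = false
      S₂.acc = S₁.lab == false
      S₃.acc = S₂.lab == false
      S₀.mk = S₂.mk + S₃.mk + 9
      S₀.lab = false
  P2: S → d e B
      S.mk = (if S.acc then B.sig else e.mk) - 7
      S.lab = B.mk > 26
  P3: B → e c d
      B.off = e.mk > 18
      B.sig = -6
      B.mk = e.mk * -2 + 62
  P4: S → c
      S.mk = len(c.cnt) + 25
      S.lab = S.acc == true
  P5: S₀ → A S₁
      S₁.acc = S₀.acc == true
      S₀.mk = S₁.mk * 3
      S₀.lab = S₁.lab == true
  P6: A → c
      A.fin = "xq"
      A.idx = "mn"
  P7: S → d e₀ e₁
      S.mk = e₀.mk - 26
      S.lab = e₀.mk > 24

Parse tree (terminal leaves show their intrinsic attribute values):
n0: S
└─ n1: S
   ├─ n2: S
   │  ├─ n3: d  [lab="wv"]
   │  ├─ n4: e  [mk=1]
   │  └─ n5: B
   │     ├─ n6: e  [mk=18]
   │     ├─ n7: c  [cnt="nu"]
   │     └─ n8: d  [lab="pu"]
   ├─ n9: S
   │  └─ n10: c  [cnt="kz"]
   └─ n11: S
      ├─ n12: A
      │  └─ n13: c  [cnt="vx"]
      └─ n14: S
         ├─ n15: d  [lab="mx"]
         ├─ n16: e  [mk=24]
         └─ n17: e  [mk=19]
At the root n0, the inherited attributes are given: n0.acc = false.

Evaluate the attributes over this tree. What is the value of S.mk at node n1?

30

1. n0.acc = false  [given at root]
2. n1.acc = true  [S₀.acc == false]
3. n2.acc = false  [false]
4. n3.lab = "wv"  [terminal]
5. n4.mk = 1  [terminal]
6. n6.mk = 18  [terminal]
7. n7.cnt = "nu"  [terminal]
8. n8.lab = "pu"  [terminal]
9. n5.off = false  [e.mk > 18]
10. n5.sig = -6  [-6]
11. n5.mk = 26  [e.mk * -2 + 62]
12. n2.mk = -6  [(if S.acc then B.sig else e.mk) - 7]
13. n2.lab = false  [B.mk > 26]
14. n9.acc = true  [S₁.lab == false]
15. n10.cnt = "kz"  [terminal]
16. n9.mk = 27  [len(c.cnt) + 25]
17. n9.lab = true  [S.acc == true]
18. n11.acc = false  [S₂.lab == false]
19. n13.cnt = "vx"  [terminal]
20. n12.fin = "xq"  ["xq"]
21. n12.idx = "mn"  ["mn"]
22. n14.acc = false  [S₀.acc == true]
23. n15.lab = "mx"  [terminal]
24. n16.mk = 24  [terminal]
25. n17.mk = 19  [terminal]
26. n14.mk = -2  [e₀.mk - 26]
27. n14.lab = false  [e₀.mk > 24]
28. n11.mk = -6  [S₁.mk * 3]
29. n11.lab = false  [S₁.lab == true]
30. n1.mk = 30  [S₂.mk + S₃.mk + 9]
31. n1.lab = false  [false]
32. n0.mk = 5  [S₁.mk - 25]
33. n0.lab = true  [S₀.acc == false]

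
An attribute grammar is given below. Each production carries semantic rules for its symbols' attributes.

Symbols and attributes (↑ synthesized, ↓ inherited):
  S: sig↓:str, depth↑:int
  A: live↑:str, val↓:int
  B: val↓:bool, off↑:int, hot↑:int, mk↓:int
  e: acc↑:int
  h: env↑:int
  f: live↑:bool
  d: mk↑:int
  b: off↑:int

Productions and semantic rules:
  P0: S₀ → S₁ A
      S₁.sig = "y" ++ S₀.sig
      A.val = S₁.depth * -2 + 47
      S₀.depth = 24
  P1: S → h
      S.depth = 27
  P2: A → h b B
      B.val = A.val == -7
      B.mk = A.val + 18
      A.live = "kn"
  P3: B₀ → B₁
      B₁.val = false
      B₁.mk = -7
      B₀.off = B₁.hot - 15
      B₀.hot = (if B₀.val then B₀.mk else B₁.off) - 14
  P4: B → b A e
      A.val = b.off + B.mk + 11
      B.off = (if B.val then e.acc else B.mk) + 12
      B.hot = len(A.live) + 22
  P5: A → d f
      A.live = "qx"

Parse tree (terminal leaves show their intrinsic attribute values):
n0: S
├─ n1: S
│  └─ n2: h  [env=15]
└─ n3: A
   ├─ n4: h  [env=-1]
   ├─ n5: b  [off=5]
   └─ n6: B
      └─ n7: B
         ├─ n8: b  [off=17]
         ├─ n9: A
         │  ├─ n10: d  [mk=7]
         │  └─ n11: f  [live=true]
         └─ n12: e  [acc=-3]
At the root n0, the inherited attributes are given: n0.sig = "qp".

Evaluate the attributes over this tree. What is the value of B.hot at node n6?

1. n0.sig = "qp"  [given at root]
2. n1.sig = "yqp"  ["y" ++ S₀.sig]
3. n2.env = 15  [terminal]
4. n1.depth = 27  [27]
5. n3.val = -7  [S₁.depth * -2 + 47]
6. n4.env = -1  [terminal]
7. n5.off = 5  [terminal]
8. n6.val = true  [A.val == -7]
9. n6.mk = 11  [A.val + 18]
10. n7.val = false  [false]
11. n7.mk = -7  [-7]
12. n8.off = 17  [terminal]
13. n9.val = 21  [b.off + B.mk + 11]
14. n10.mk = 7  [terminal]
15. n11.live = true  [terminal]
16. n9.live = "qx"  ["qx"]
17. n12.acc = -3  [terminal]
18. n7.off = 5  [(if B.val then e.acc else B.mk) + 12]
19. n7.hot = 24  [len(A.live) + 22]
20. n6.off = 9  [B₁.hot - 15]
21. n6.hot = -3  [(if B₀.val then B₀.mk else B₁.off) - 14]
22. n3.live = "kn"  ["kn"]
23. n0.depth = 24  [24]

-3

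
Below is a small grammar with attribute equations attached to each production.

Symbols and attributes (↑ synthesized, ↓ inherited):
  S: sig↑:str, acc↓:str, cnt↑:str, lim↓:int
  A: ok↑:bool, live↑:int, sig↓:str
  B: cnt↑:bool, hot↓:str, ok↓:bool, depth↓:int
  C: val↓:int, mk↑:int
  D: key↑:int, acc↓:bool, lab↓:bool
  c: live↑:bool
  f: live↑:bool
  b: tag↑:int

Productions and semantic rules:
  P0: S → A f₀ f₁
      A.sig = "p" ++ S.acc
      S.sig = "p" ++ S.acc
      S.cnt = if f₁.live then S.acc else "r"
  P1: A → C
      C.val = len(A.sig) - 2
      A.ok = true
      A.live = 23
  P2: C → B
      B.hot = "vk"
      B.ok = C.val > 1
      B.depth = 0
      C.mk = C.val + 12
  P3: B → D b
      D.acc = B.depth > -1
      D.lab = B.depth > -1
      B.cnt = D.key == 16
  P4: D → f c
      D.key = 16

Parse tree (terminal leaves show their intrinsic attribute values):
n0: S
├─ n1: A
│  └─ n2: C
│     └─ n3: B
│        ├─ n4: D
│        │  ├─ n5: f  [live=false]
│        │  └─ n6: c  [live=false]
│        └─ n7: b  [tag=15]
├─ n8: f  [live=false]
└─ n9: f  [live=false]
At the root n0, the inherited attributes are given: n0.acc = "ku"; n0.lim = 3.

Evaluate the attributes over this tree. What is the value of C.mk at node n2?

1. n0.acc = "ku"  [given at root]
2. n0.lim = 3  [given at root]
3. n1.sig = "pku"  ["p" ++ S.acc]
4. n2.val = 1  [len(A.sig) - 2]
5. n3.hot = "vk"  ["vk"]
6. n3.ok = false  [C.val > 1]
7. n3.depth = 0  [0]
8. n4.acc = true  [B.depth > -1]
9. n4.lab = true  [B.depth > -1]
10. n5.live = false  [terminal]
11. n6.live = false  [terminal]
12. n4.key = 16  [16]
13. n7.tag = 15  [terminal]
14. n3.cnt = true  [D.key == 16]
15. n2.mk = 13  [C.val + 12]
16. n1.ok = true  [true]
17. n1.live = 23  [23]
18. n8.live = false  [terminal]
19. n9.live = false  [terminal]
20. n0.sig = "pku"  ["p" ++ S.acc]
21. n0.cnt = "r"  [if f₁.live then S.acc else "r"]

13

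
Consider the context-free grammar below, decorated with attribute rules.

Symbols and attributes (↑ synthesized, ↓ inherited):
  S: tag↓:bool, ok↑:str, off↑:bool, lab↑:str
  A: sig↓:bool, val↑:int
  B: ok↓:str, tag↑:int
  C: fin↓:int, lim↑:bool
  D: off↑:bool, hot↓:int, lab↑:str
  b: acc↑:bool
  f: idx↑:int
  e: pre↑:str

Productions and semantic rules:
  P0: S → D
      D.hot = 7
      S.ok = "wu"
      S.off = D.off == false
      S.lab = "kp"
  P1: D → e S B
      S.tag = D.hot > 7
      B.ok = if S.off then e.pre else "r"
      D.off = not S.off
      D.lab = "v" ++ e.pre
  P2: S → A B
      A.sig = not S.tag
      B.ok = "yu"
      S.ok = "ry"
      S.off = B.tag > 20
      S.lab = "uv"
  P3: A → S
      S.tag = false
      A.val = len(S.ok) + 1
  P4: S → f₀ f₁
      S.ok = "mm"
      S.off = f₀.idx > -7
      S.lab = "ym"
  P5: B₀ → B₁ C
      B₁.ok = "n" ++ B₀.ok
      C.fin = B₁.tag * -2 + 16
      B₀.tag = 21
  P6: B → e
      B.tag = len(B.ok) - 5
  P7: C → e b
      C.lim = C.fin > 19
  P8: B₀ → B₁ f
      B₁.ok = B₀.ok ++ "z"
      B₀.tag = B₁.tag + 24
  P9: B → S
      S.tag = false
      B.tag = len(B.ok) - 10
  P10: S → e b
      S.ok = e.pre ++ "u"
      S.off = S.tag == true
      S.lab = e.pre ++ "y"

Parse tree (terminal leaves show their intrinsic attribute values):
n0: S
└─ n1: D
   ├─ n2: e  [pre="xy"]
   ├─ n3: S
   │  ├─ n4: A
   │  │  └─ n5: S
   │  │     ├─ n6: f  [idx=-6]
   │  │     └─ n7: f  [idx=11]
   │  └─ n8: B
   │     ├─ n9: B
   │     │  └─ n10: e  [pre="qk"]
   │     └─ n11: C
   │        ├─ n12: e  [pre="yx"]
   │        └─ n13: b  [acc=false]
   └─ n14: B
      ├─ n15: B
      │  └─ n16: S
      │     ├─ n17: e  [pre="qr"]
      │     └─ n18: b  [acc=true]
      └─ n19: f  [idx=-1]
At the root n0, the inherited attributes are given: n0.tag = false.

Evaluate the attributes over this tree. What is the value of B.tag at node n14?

1. n0.tag = false  [given at root]
2. n1.hot = 7  [7]
3. n2.pre = "xy"  [terminal]
4. n3.tag = false  [D.hot > 7]
5. n4.sig = true  [not S.tag]
6. n5.tag = false  [false]
7. n6.idx = -6  [terminal]
8. n7.idx = 11  [terminal]
9. n5.ok = "mm"  ["mm"]
10. n5.off = true  [f₀.idx > -7]
11. n5.lab = "ym"  ["ym"]
12. n4.val = 3  [len(S.ok) + 1]
13. n8.ok = "yu"  ["yu"]
14. n9.ok = "nyu"  ["n" ++ B₀.ok]
15. n10.pre = "qk"  [terminal]
16. n9.tag = -2  [len(B.ok) - 5]
17. n11.fin = 20  [B₁.tag * -2 + 16]
18. n12.pre = "yx"  [terminal]
19. n13.acc = false  [terminal]
20. n11.lim = true  [C.fin > 19]
21. n8.tag = 21  [21]
22. n3.ok = "ry"  ["ry"]
23. n3.off = true  [B.tag > 20]
24. n3.lab = "uv"  ["uv"]
25. n14.ok = "xy"  [if S.off then e.pre else "r"]
26. n15.ok = "xyz"  [B₀.ok ++ "z"]
27. n16.tag = false  [false]
28. n17.pre = "qr"  [terminal]
29. n18.acc = true  [terminal]
30. n16.ok = "qru"  [e.pre ++ "u"]
31. n16.off = false  [S.tag == true]
32. n16.lab = "qry"  [e.pre ++ "y"]
33. n15.tag = -7  [len(B.ok) - 10]
34. n19.idx = -1  [terminal]
35. n14.tag = 17  [B₁.tag + 24]
36. n1.off = false  [not S.off]
37. n1.lab = "vxy"  ["v" ++ e.pre]
38. n0.ok = "wu"  ["wu"]
39. n0.off = true  [D.off == false]
40. n0.lab = "kp"  ["kp"]

17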